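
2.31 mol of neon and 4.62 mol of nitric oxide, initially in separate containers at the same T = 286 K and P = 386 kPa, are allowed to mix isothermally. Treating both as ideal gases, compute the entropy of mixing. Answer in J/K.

ΔS_mix = 36.7 J/K

Mole fractions: x_A = 2.31/6.93 = 0.333, x_B = 0.667.
ΔS_mix = −R(n_A ln x_A + n_B ln x_B) = −8.314 × (2.31 ln 0.333 + 4.62 ln 0.667) = 36.7 J/K.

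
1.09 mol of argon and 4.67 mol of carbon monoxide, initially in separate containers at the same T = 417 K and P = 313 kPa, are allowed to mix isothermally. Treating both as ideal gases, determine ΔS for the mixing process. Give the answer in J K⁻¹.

ΔS_mix = 23.2 J/K

Mole fractions: x_A = 1.09/5.76 = 0.189, x_B = 0.811.
ΔS_mix = −R(n_A ln x_A + n_B ln x_B) = −8.314 × (1.09 ln 0.189 + 4.67 ln 0.811) = 23.2 J/K.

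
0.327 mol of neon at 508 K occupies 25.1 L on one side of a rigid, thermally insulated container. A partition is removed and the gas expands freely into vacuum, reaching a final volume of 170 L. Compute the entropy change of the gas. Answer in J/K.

For an ideal gas in free expansion Q = 0 and W = 0, so T is unchanged.
Entropy is a state function; using a reversible isothermal path, ΔS_gas = nR ln(V₂/V₁) = 0.327 × 8.314 × ln(170/25.1) = 5.2 J/K.

ΔS_gas = 5.2 J/K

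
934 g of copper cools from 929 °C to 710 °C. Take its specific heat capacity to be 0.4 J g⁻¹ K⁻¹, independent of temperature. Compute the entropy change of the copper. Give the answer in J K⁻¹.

ΔS = -75.1 J/K

In kelvin: T₁ = 1202.15 K, T₂ = 983.15 K. ΔS = ∫dQ_rev/T = m c ln(T₂/T₁) = 934 × 0.4 × ln(983.15/1202.15) = -75.1 J/K.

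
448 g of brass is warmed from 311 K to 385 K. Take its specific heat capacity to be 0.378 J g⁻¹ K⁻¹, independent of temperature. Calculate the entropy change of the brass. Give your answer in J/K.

ΔS = 36.1 J/K

ΔS = ∫dQ_rev/T = m c ln(T₂/T₁) = 448 × 0.378 × ln(385/311) = 36.1 J/K.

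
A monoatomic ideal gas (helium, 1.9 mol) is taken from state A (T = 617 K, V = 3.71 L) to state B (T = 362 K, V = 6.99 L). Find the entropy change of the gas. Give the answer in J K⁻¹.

Entropy is a state function: ΔS = nC_V ln(T₂/T₁) + nR ln(V₂/V₁), with C_V = 3R/2 = 12.47 J mol⁻¹ K⁻¹ for a monoatomic ideal gas.
ΔS = 1.9 × [12.47 × ln(362/617) + 8.314 × ln(6.99/3.71)] = -2.63 J/K.

ΔS = -2.63 J/K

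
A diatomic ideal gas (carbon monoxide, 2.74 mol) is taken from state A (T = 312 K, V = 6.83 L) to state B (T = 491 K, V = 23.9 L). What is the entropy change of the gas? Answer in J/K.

Entropy is a state function: ΔS = nC_V ln(T₂/T₁) + nR ln(V₂/V₁), with C_V = 5R/2 = 20.79 J mol⁻¹ K⁻¹ for a diatomic ideal gas.
ΔS = 2.74 × [20.79 × ln(491/312) + 8.314 × ln(23.9/6.83)] = 54.4 J/K.

ΔS = 54.4 J/K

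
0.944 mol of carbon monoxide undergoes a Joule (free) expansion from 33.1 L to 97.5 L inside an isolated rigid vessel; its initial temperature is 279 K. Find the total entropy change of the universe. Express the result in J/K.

No heat is exchanged and no work is done, so the ideal-gas temperature stays constant.
Entropy is a state function; using a reversible isothermal path, ΔS_gas = nR ln(V₂/V₁) = 0.944 × 8.314 × ln(97.5/33.1) = 8.48 J/K.
The insulated surroundings exchange no heat, so ΔS_surr = 0 and ΔS_universe = ΔS_gas.

ΔS_universe = 8.48 J/K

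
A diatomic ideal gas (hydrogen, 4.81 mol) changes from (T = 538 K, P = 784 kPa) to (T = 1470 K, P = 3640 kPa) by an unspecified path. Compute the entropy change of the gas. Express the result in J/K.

ΔS = nC_p ln(T₂/T₁) − nR ln(P₂/P₁), with C_p = 7R/2 = 29.1 J mol⁻¹ K⁻¹ for a diatomic ideal gas.
ΔS = 4.81 × [29.1 × ln(1470/538) − 8.314 × ln(3640/784)] = 79.3 J/K.

ΔS = 79.3 J/K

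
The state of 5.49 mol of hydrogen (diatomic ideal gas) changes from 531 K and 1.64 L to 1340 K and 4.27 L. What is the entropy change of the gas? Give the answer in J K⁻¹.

Entropy is a state function: ΔS = nC_V ln(T₂/T₁) + nR ln(V₂/V₁), with C_V = 5R/2 = 20.79 J mol⁻¹ K⁻¹ for a diatomic ideal gas.
ΔS = 5.49 × [20.79 × ln(1340/531) + 8.314 × ln(4.27/1.64)] = 149 J/K.

ΔS = 149 J/K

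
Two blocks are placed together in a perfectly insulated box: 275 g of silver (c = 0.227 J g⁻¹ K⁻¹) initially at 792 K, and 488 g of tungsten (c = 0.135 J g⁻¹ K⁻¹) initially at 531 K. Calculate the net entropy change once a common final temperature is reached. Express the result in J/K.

ΔS_total = 2.55 J/K

Energy balance: T_f = (m₁c₁T₁ + m₂c₂T₂)/(m₁c₁ + m₂c₂) = 657.99 K.
ΔS₁ = m₁c₁ ln(T_f/T₁) = 62.425 × ln(657.99/792) = -11.572 J/K.
ΔS₂ = m₂c₂ ln(T_f/T₂) = 65.88 × ln(657.99/531) = 14.126 J/K.
ΔS_total = -11.572 + 14.126 = 2.55 J/K.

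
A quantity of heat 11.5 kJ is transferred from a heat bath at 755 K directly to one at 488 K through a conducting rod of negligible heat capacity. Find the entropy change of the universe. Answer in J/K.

ΔS_hot = −Q/T_H = −11500/755 = -15.232 J/K and ΔS_cold = +Q/T_C = 11500/488 = 23.566 J/K.
ΔS_total = -15.232 + 23.566 = 8.33 J/K, positive as the second law requires.

ΔS_total = 8.33 J/K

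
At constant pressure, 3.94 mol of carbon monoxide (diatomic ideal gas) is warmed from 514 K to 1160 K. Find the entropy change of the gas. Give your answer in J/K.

At constant pressure, ΔS = nC_p ln(T₂/T₁) with C_p = 7R/2 = 29.1 J mol⁻¹ K⁻¹.
ΔS = 3.94 × 29.1 × ln(1160/514) = 93.3 J/K.

ΔS = 93.3 J/K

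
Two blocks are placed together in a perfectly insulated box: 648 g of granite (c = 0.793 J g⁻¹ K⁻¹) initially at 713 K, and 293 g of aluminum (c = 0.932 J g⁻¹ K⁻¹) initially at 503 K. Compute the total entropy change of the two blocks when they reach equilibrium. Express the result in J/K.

Energy balance: T_f = (m₁c₁T₁ + m₂c₂T₂)/(m₁c₁ + m₂c₂) = 640.13 K.
ΔS₁ = m₁c₁ ln(T_f/T₁) = 513.864 × ln(640.13/713) = -55.4 J/K.
ΔS₂ = m₂c₂ ln(T_f/T₂) = 273.076 × ln(640.13/503) = 65.83 J/K.
ΔS_total = -55.4 + 65.83 = 10.4 J/K.

ΔS_total = 10.4 J/K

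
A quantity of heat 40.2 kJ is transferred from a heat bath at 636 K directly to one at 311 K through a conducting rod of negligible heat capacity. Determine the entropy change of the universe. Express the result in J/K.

ΔS_hot = −Q/T_H = −40200/636 = -63.21 J/K and ΔS_cold = +Q/T_C = 40200/311 = 129.3 J/K.
ΔS_total = -63.21 + 129.3 = 66.1 J/K, positive as the second law requires.

ΔS_total = 66.1 J/K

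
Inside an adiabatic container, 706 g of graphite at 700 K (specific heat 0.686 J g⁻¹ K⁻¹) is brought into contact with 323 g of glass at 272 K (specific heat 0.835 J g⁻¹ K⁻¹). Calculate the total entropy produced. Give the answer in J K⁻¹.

ΔS_total = 68.9 J/K

Energy balance: T_f = (m₁c₁T₁ + m₂c₂T₂)/(m₁c₁ + m₂c₂) = 546.91 K.
ΔS₁ = m₁c₁ ln(T_f/T₁) = 484.316 × ln(546.91/700) = -119.5 J/K.
ΔS₂ = m₂c₂ ln(T_f/T₂) = 269.705 × ln(546.91/272) = 188.4 J/K.
ΔS_total = -119.5 + 188.4 = 68.9 J/K.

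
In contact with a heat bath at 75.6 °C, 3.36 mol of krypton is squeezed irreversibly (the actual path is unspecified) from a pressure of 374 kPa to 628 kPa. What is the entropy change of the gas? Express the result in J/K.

ΔS_gas = -14.5 J/K

Entropy is a state function, so ΔS_gas depends only on the end states.
For an isothermal ideal gas ΔS_gas = nR ln(P₁/P₂) = 3.36 × 8.314 × ln(374/628) = -14.5 J/K.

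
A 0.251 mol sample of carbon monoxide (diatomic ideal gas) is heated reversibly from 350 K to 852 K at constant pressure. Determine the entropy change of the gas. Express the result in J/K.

ΔS = 6.5 J/K

At constant pressure, ΔS = nC_p ln(T₂/T₁) with C_p = 7R/2 = 29.1 J mol⁻¹ K⁻¹.
ΔS = 0.251 × 29.1 × ln(852/350) = 6.5 J/K.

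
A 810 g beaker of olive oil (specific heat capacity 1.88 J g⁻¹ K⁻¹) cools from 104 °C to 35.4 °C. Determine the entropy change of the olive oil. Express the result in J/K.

In kelvin: T₁ = 377.15 K, T₂ = 308.55 K. ΔS = ∫dQ_rev/T = m c ln(T₂/T₁) = 810 × 1.88 × ln(308.55/377.15) = -306 J/K.

ΔS = -306 J/K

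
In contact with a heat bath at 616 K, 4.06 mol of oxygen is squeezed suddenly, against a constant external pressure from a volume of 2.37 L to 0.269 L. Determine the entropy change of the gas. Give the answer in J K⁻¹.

ΔS_gas = -73.4 J/K

Entropy is a state function, so ΔS_gas depends only on the end states.
For an isothermal ideal gas ΔS_gas = nR ln(V₂/V₁) = 4.06 × 8.314 × ln(0.269/2.37) = -73.4 J/K.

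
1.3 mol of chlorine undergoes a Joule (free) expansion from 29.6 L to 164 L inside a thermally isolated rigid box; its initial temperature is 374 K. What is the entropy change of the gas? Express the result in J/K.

For an ideal gas in free expansion Q = 0 and W = 0, so T is unchanged.
Entropy is a state function; using a reversible isothermal path, ΔS_gas = nR ln(V₂/V₁) = 1.3 × 8.314 × ln(164/29.6) = 18.5 J/K.

ΔS_gas = 18.5 J/K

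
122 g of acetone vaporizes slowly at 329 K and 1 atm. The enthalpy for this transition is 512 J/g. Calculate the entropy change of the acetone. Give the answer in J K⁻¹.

ΔS = 190 J/K

Heat absorbed by the substance: Q = mL = 122 × 512 = 62464 J.
At constant T, ΔS = Q_rev/T = 62464 / 329 = 190 J/K.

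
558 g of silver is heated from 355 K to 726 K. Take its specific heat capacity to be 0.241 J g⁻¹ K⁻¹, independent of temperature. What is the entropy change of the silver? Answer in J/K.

ΔS = 96.2 J/K

ΔS = ∫dQ_rev/T = m c ln(T₂/T₁) = 558 × 0.241 × ln(726/355) = 96.2 J/K.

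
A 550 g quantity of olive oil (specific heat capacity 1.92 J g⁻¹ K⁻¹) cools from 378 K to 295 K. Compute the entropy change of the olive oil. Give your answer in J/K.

ΔS = ∫dQ_rev/T = m c ln(T₂/T₁) = 550 × 1.92 × ln(295/378) = -262 J/K.

ΔS = -262 J/K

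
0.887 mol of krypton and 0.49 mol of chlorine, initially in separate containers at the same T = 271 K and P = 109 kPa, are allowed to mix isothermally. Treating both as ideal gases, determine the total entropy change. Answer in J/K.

Mole fractions: x_A = 0.887/1.38 = 0.644, x_B = 0.356.
ΔS_mix = −R(n_A ln x_A + n_B ln x_B) = −8.314 × (0.887 ln 0.644 + 0.49 ln 0.356) = 7.45 J/K.

ΔS_mix = 7.45 J/K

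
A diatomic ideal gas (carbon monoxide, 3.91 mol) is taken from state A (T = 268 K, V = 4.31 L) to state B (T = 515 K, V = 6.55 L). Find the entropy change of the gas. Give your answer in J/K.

ΔS = 66.7 J/K

Entropy is a state function: ΔS = nC_V ln(T₂/T₁) + nR ln(V₂/V₁), with C_V = 5R/2 = 20.79 J mol⁻¹ K⁻¹ for a diatomic ideal gas.
ΔS = 3.91 × [20.79 × ln(515/268) + 8.314 × ln(6.55/4.31)] = 66.7 J/K.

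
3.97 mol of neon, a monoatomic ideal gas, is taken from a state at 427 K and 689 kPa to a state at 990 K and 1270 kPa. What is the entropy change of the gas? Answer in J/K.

ΔS = 49.2 J/K

ΔS = nC_p ln(T₂/T₁) − nR ln(P₂/P₁), with C_p = 5R/2 = 20.79 J mol⁻¹ K⁻¹ for a monoatomic ideal gas.
ΔS = 3.97 × [20.79 × ln(990/427) − 8.314 × ln(1270/689)] = 49.2 J/K.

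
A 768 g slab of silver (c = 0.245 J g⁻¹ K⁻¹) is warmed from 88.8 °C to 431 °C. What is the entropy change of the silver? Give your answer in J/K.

In kelvin: T₁ = 361.95 K, T₂ = 704.15 K. ΔS = ∫dQ_rev/T = m c ln(T₂/T₁) = 768 × 0.245 × ln(704.15/361.95) = 125 J/K.

ΔS = 125 J/K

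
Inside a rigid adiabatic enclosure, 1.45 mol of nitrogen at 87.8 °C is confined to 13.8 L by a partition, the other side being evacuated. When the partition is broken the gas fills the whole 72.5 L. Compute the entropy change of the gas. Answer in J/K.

ΔS_gas = 20 J/K

No heat is exchanged and no work is done, so the ideal-gas temperature stays constant.
Entropy is a state function; using a reversible isothermal path, ΔS_gas = nR ln(V₂/V₁) = 1.45 × 8.314 × ln(72.5/13.8) = 20 J/K.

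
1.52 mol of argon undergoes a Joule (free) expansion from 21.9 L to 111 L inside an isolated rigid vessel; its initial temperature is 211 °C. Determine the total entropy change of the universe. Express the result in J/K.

No heat is exchanged and no work is done, so the ideal-gas temperature stays constant.
Entropy is a state function; using a reversible isothermal path, ΔS_gas = nR ln(V₂/V₁) = 1.52 × 8.314 × ln(111/21.9) = 20.5 J/K.
The insulated surroundings exchange no heat, so ΔS_surr = 0 and ΔS_universe = ΔS_gas.

ΔS_universe = 20.5 J/K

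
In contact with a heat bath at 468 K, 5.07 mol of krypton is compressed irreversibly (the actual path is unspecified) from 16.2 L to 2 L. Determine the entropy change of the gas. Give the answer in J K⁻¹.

ΔS_gas = -88.2 J/K

Entropy is a state function, so ΔS_gas depends only on the end states.
For an isothermal ideal gas ΔS_gas = nR ln(V₂/V₁) = 5.07 × 8.314 × ln(2/16.2) = -88.2 J/K.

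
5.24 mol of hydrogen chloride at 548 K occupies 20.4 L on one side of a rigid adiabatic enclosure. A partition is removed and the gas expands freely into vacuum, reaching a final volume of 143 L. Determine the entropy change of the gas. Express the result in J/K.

ΔS_gas = 84.8 J/K

For an ideal gas in free expansion Q = 0 and W = 0, so T is unchanged.
Entropy is a state function; using a reversible isothermal path, ΔS_gas = nR ln(V₂/V₁) = 5.24 × 8.314 × ln(143/20.4) = 84.8 J/K.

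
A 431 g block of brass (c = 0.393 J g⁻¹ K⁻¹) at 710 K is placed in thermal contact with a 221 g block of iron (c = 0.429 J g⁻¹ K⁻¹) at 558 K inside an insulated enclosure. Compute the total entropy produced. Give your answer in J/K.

ΔS_total = 1.72 J/K

Energy balance: T_f = (m₁c₁T₁ + m₂c₂T₂)/(m₁c₁ + m₂c₂) = 655.45 K.
ΔS₁ = m₁c₁ ln(T_f/T₁) = 169.383 × ln(655.45/710) = -13.54 J/K.
ΔS₂ = m₂c₂ ln(T_f/T₂) = 94.809 × ln(655.45/558) = 15.26 J/K.
ΔS_total = -13.54 + 15.26 = 1.72 J/K.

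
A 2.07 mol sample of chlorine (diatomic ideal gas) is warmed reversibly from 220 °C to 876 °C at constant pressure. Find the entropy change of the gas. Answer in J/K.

In kelvin: T₁ = 493.15 K, T₂ = 1149.15 K. At constant pressure, ΔS = nC_p ln(T₂/T₁) with C_p = 7R/2 = 29.1 J mol⁻¹ K⁻¹.
ΔS = 2.07 × 29.1 × ln(1149.15/493.15) = 51 J/K.

ΔS = 51 J/K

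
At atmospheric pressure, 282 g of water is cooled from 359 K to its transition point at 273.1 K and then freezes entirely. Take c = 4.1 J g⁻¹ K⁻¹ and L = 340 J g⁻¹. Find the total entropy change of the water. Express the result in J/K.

ΔS = -667 J/K

Cooling step: ΔS₁ = m c ln(T_tr/T_i) = 282 × 4.1 × ln(273.1/359) = -316.2 J/K.
Phase change: ΔS₂ = −mL/T_tr = −282 × 340 / 273.1 = -351.1 J/K.
ΔS_total = (-316.2) + (-351.1) = -667 J/K.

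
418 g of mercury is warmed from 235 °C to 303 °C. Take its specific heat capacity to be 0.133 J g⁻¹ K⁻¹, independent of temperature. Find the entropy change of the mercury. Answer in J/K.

ΔS = 6.98 J/K

In kelvin: T₁ = 508.15 K, T₂ = 576.15 K. ΔS = ∫dQ_rev/T = m c ln(T₂/T₁) = 418 × 0.133 × ln(576.15/508.15) = 6.98 J/K.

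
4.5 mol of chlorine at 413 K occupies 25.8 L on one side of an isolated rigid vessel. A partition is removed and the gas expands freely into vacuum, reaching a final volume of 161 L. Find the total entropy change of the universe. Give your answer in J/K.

For an ideal gas in free expansion Q = 0 and W = 0, so T is unchanged.
Entropy is a state function; using a reversible isothermal path, ΔS_gas = nR ln(V₂/V₁) = 4.5 × 8.314 × ln(161/25.8) = 68.5 J/K.
The insulated surroundings exchange no heat, so ΔS_surr = 0 and ΔS_universe = ΔS_gas.

ΔS_universe = 68.5 J/K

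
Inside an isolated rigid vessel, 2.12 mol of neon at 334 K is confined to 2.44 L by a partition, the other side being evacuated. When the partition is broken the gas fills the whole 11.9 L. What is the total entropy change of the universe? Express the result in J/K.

ΔS_universe = 27.9 J/K

No heat is exchanged and no work is done, so the ideal-gas temperature stays constant.
Entropy is a state function; using a reversible isothermal path, ΔS_gas = nR ln(V₂/V₁) = 2.12 × 8.314 × ln(11.9/2.44) = 27.9 J/K.
The insulated surroundings exchange no heat, so ΔS_surr = 0 and ΔS_universe = ΔS_gas.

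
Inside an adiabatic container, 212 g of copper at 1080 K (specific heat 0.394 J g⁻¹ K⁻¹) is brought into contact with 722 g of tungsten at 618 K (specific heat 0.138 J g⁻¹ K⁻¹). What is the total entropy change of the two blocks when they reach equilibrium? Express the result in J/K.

Energy balance: T_f = (m₁c₁T₁ + m₂c₂T₂)/(m₁c₁ + m₂c₂) = 828.69 K.
ΔS₁ = m₁c₁ ln(T_f/T₁) = 83.528 × ln(828.69/1080) = -22.125 J/K.
ΔS₂ = m₂c₂ ln(T_f/T₂) = 99.636 × ln(828.69/618) = 29.228 J/K.
ΔS_total = -22.125 + 29.228 = 7.1 J/K.

ΔS_total = 7.1 J/K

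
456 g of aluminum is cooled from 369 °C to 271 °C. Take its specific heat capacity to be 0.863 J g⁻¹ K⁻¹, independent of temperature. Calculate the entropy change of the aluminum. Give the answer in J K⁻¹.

ΔS = -65.2 J/K

In kelvin: T₁ = 642.15 K, T₂ = 544.15 K. ΔS = ∫dQ_rev/T = m c ln(T₂/T₁) = 456 × 0.863 × ln(544.15/642.15) = -65.2 J/K.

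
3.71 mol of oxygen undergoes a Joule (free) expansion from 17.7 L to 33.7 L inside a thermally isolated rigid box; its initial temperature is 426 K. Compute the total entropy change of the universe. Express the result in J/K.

No heat is exchanged and no work is done, so the ideal-gas temperature stays constant.
Entropy is a state function; using a reversible isothermal path, ΔS_gas = nR ln(V₂/V₁) = 3.71 × 8.314 × ln(33.7/17.7) = 19.9 J/K.
The insulated surroundings exchange no heat, so ΔS_surr = 0 and ΔS_universe = ΔS_gas.

ΔS_universe = 19.9 J/K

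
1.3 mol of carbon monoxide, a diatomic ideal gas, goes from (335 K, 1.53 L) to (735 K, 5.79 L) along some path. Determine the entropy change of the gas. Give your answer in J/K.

Entropy is a state function: ΔS = nC_V ln(T₂/T₁) + nR ln(V₂/V₁), with C_V = 5R/2 = 20.79 J mol⁻¹ K⁻¹ for a diatomic ideal gas.
ΔS = 1.3 × [20.79 × ln(735/335) + 8.314 × ln(5.79/1.53)] = 35.6 J/K.

ΔS = 35.6 J/K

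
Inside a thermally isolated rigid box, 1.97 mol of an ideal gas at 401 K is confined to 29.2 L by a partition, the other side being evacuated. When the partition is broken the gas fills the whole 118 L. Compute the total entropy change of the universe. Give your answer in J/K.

No heat is exchanged and no work is done, so the ideal-gas temperature stays constant.
Entropy is a state function; using a reversible isothermal path, ΔS_gas = nR ln(V₂/V₁) = 1.97 × 8.314 × ln(118/29.2) = 22.9 J/K.
The insulated surroundings exchange no heat, so ΔS_surr = 0 and ΔS_universe = ΔS_gas.

ΔS_universe = 22.9 J/K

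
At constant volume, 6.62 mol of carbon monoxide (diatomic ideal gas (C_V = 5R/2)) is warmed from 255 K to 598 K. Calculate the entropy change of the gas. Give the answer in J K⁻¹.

At constant volume, ΔS = nC_V ln(T₂/T₁) with C_V = 5R/2 = 20.79 J mol⁻¹ K⁻¹.
ΔS = 6.62 × 20.79 × ln(598/255) = 117 J/K.

ΔS = 117 J/K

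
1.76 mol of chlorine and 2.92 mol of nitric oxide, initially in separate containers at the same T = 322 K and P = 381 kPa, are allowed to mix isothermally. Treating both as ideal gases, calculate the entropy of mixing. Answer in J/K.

Mole fractions: x_A = 1.76/4.68 = 0.376, x_B = 0.624.
ΔS_mix = −R(n_A ln x_A + n_B ln x_B) = −8.314 × (1.76 ln 0.376 + 2.92 ln 0.624) = 25.8 J/K.

ΔS_mix = 25.8 J/K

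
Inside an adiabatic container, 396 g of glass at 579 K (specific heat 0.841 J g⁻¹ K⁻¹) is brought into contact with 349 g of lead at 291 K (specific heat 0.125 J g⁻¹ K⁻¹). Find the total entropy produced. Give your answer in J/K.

ΔS_total = 7.66 J/K

Energy balance: T_f = (m₁c₁T₁ + m₂c₂T₂)/(m₁c₁ + m₂c₂) = 545.64 K.
ΔS₁ = m₁c₁ ln(T_f/T₁) = 333.036 × ln(545.64/579) = -19.76 J/K.
ΔS₂ = m₂c₂ ln(T_f/T₂) = 43.625 × ln(545.64/291) = 27.42 J/K.
ΔS_total = -19.76 + 27.42 = 7.66 J/K.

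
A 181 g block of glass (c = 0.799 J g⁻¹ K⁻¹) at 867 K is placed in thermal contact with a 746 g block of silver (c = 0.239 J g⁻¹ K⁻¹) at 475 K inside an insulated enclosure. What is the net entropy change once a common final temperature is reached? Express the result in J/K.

ΔS_total = 14.5 J/K

Energy balance: T_f = (m₁c₁T₁ + m₂c₂T₂)/(m₁c₁ + m₂c₂) = 650.56 K.
ΔS₁ = m₁c₁ ln(T_f/T₁) = 144.619 × ln(650.56/867) = -41.54 J/K.
ΔS₂ = m₂c₂ ln(T_f/T₂) = 178.294 × ln(650.56/475) = 56.08 J/K.
ΔS_total = -41.54 + 56.08 = 14.5 J/K.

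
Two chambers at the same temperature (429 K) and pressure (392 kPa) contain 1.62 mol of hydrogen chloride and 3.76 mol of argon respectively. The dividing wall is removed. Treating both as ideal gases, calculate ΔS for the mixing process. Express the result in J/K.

ΔS_mix = 27.4 J/K

Mole fractions: x_A = 1.62/5.38 = 0.301, x_B = 0.699.
ΔS_mix = −R(n_A ln x_A + n_B ln x_B) = −8.314 × (1.62 ln 0.301 + 3.76 ln 0.699) = 27.4 J/K.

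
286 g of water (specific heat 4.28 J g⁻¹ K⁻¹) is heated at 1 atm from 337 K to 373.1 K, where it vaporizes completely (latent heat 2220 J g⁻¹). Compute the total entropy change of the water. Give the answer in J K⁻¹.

Warming step: ΔS₁ = m c ln(T_tr/T_i) = 286 × 4.28 × ln(373.1/337) = 124.6 J/K.
Phase change: ΔS₂ = +mL/T_tr = 286 × 2220 / 373.1 = 1702 J/K.
ΔS_total = (124.6) + (1702) = 1830 J/K.

ΔS = 1830 J/K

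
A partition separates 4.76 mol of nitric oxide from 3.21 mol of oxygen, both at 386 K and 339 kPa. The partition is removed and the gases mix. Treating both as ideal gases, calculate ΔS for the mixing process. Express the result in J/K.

Mole fractions: x_A = 4.76/7.97 = 0.597, x_B = 0.403.
ΔS_mix = −R(n_A ln x_A + n_B ln x_B) = −8.314 × (4.76 ln 0.597 + 3.21 ln 0.403) = 44.7 J/K.

ΔS_mix = 44.7 J/K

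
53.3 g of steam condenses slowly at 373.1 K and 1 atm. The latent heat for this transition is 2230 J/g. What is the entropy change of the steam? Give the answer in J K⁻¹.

ΔS = -319 J/K

Heat released by the substance: Q = −mL = −53.3 × 2230 = −118859 J.
At constant T, ΔS = Q_rev/T = −118859 / 373.1 = -319 J/K.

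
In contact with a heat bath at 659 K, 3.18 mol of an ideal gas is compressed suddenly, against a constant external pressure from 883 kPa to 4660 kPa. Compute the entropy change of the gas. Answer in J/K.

ΔS_gas = -44 J/K

Entropy is a state function, so ΔS_gas depends only on the end states.
For an isothermal ideal gas ΔS_gas = nR ln(P₁/P₂) = 3.18 × 8.314 × ln(883/4660) = -44 J/K.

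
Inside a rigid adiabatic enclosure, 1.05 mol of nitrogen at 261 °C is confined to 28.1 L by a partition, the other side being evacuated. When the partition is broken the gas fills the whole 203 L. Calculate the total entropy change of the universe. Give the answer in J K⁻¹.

ΔS_universe = 17.3 J/K

For an ideal gas in free expansion Q = 0 and W = 0, so T is unchanged.
Entropy is a state function; using a reversible isothermal path, ΔS_gas = nR ln(V₂/V₁) = 1.05 × 8.314 × ln(203/28.1) = 17.3 J/K.
The insulated surroundings exchange no heat, so ΔS_surr = 0 and ΔS_universe = ΔS_gas.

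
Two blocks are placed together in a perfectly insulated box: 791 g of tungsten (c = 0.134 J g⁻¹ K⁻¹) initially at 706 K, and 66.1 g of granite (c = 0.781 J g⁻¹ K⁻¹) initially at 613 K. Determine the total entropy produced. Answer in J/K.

Energy balance: T_f = (m₁c₁T₁ + m₂c₂T₂)/(m₁c₁ + m₂c₂) = 675.54 K.
ΔS₁ = m₁c₁ ln(T_f/T₁) = 105.994 × ln(675.54/706) = -4.6746 J/K.
ΔS₂ = m₂c₂ ln(T_f/T₂) = 51.6241 × ln(675.54/613) = 5.0152 J/K.
ΔS_total = -4.6746 + 5.0152 = 0.341 J/K.

ΔS_total = 0.341 J/K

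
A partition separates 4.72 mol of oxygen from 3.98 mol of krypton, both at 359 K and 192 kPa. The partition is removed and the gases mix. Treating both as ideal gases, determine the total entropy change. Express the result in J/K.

ΔS_mix = 49.9 J/K

Mole fractions: x_A = 4.72/8.7 = 0.543, x_B = 0.457.
ΔS_mix = −R(n_A ln x_A + n_B ln x_B) = −8.314 × (4.72 ln 0.543 + 3.98 ln 0.457) = 49.9 J/K.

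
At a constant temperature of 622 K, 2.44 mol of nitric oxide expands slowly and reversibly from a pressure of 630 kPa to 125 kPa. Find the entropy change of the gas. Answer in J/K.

ΔS_gas = 32.8 J/K

For an isothermal ideal gas ΔS_gas = nR ln(P₁/P₂) = 2.44 × 8.314 × ln(630/125) = 32.8 J/K.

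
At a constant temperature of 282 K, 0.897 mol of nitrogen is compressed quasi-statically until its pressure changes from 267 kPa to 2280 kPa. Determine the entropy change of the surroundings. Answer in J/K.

For an isothermal ideal gas ΔS_gas = nR ln(P₁/P₂) = 0.897 × 8.314 × ln(267/2280) = -16 J/K.
The process is reversible, so ΔS_surr = −ΔS_gas = 16 J/K and ΔS_universe = 0.

ΔS_surr = 16 J/K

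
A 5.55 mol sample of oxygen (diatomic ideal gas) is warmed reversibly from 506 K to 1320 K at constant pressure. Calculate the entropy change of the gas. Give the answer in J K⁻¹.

ΔS = 155 J/K

At constant pressure, ΔS = nC_p ln(T₂/T₁) with C_p = 7R/2 = 29.1 J mol⁻¹ K⁻¹.
ΔS = 5.55 × 29.1 × ln(1320/506) = 155 J/K.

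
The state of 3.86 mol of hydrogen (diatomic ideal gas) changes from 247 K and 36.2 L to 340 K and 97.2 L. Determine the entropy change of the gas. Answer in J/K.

ΔS = 57.3 J/K

Entropy is a state function: ΔS = nC_V ln(T₂/T₁) + nR ln(V₂/V₁), with C_V = 5R/2 = 20.79 J mol⁻¹ K⁻¹ for a diatomic ideal gas.
ΔS = 3.86 × [20.79 × ln(340/247) + 8.314 × ln(97.2/36.2)] = 57.3 J/K.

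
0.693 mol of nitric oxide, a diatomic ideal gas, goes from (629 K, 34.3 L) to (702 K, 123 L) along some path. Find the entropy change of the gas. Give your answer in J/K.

ΔS = 8.94 J/K

Entropy is a state function: ΔS = nC_V ln(T₂/T₁) + nR ln(V₂/V₁), with C_V = 5R/2 = 20.79 J mol⁻¹ K⁻¹ for a diatomic ideal gas.
ΔS = 0.693 × [20.79 × ln(702/629) + 8.314 × ln(123/34.3)] = 8.94 J/K.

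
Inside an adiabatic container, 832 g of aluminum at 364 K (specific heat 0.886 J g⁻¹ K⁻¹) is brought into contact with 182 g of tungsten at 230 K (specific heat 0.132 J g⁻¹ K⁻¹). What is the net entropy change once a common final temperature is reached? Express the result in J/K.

ΔS_total = 2.13 J/K

Energy balance: T_f = (m₁c₁T₁ + m₂c₂T₂)/(m₁c₁ + m₂c₂) = 359.77 K.
ΔS₁ = m₁c₁ ln(T_f/T₁) = 737.152 × ln(359.77/364) = -8.615 J/K.
ΔS₂ = m₂c₂ ln(T_f/T₂) = 24.024 × ln(359.77/230) = 10.75 J/K.
ΔS_total = -8.615 + 10.75 = 2.13 J/K.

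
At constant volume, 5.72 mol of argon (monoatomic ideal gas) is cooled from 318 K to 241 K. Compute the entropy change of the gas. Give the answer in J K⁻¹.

ΔS = -19.8 J/K

At constant volume, ΔS = nC_V ln(T₂/T₁) with C_V = 3R/2 = 12.47 J mol⁻¹ K⁻¹.
ΔS = 5.72 × 12.47 × ln(241/318) = -19.8 J/K.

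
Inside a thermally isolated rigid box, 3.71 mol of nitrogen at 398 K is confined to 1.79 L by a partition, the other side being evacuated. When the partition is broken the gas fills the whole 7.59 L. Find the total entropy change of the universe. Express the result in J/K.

No heat is exchanged and no work is done, so the ideal-gas temperature stays constant.
Entropy is a state function; using a reversible isothermal path, ΔS_gas = nR ln(V₂/V₁) = 3.71 × 8.314 × ln(7.59/1.79) = 44.6 J/K.
The insulated surroundings exchange no heat, so ΔS_surr = 0 and ΔS_universe = ΔS_gas.

ΔS_universe = 44.6 J/K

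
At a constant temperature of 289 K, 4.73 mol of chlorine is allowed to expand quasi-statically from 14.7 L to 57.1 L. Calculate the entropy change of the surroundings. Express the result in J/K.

ΔS_surr = -53.4 J/K

For an isothermal ideal gas ΔS_gas = nR ln(V₂/V₁) = 4.73 × 8.314 × ln(57.1/14.7) = 53.4 J/K.
The process is reversible, so ΔS_surr = −ΔS_gas = -53.4 J/K and ΔS_universe = 0.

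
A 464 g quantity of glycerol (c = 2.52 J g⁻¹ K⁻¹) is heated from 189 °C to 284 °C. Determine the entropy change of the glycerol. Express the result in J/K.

In kelvin: T₁ = 462.15 K, T₂ = 557.15 K. ΔS = ∫dQ_rev/T = m c ln(T₂/T₁) = 464 × 2.52 × ln(557.15/462.15) = 219 J/K.

ΔS = 219 J/K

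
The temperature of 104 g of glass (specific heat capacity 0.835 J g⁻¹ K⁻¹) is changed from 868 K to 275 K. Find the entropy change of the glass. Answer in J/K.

ΔS = ∫dQ_rev/T = m c ln(T₂/T₁) = 104 × 0.835 × ln(275/868) = -99.8 J/K.

ΔS = -99.8 J/K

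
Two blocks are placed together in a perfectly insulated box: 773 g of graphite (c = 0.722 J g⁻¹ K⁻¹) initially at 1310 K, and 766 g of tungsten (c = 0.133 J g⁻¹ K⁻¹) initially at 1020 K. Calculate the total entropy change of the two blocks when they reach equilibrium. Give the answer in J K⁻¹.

Energy balance: T_f = (m₁c₁T₁ + m₂c₂T₂)/(m₁c₁ + m₂c₂) = 1265.2 K.
ΔS₁ = m₁c₁ ln(T_f/T₁) = 558.106 × ln(1265.2/1310) = -19.41 J/K.
ΔS₂ = m₂c₂ ln(T_f/T₂) = 101.878 × ln(1265.2/1020) = 21.95 J/K.
ΔS_total = -19.41 + 21.95 = 2.54 J/K.

ΔS_total = 2.54 J/K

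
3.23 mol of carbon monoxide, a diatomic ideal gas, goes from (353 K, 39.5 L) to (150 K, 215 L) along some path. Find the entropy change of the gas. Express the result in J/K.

ΔS = -12 J/K

Entropy is a state function: ΔS = nC_V ln(T₂/T₁) + nR ln(V₂/V₁), with C_V = 5R/2 = 20.79 J mol⁻¹ K⁻¹ for a diatomic ideal gas.
ΔS = 3.23 × [20.79 × ln(150/353) + 8.314 × ln(215/39.5)] = -12 J/K.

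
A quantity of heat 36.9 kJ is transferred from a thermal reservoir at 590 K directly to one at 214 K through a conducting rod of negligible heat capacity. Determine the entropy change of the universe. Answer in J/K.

ΔS_total = 110 J/K

ΔS_hot = −Q/T_H = −36900/590 = -62.54 J/K and ΔS_cold = +Q/T_C = 36900/214 = 172.4 J/K.
ΔS_total = -62.54 + 172.4 = 110 J/K, positive as the second law requires.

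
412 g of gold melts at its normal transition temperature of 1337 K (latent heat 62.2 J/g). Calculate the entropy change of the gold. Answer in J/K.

Heat absorbed by the substance: Q = mL = 412 × 62.2 = 25626.4 J.
At constant T, ΔS = Q_rev/T = 25626.4 / 1337 = 19.2 J/K.

ΔS = 19.2 J/K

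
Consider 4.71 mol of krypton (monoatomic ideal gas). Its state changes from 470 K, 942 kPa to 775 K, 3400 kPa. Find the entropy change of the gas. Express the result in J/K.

ΔS = nC_p ln(T₂/T₁) − nR ln(P₂/P₁), with C_p = 5R/2 = 20.79 J mol⁻¹ K⁻¹ for a monoatomic ideal gas.
ΔS = 4.71 × [20.79 × ln(775/470) − 8.314 × ln(3400/942)] = -1.3 J/K.

ΔS = -1.3 J/K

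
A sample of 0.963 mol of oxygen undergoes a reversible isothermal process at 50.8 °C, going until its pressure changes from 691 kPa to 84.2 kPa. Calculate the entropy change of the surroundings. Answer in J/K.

ΔS_surr = -16.9 J/K

For an isothermal ideal gas ΔS_gas = nR ln(P₁/P₂) = 0.963 × 8.314 × ln(691/84.2) = 16.9 J/K.
The process is reversible, so ΔS_surr = −ΔS_gas = -16.9 J/K and ΔS_universe = 0.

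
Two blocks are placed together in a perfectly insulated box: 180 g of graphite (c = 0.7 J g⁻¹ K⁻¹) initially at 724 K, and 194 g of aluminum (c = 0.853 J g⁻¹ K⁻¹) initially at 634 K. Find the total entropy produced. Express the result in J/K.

ΔS_total = 0.634 J/K

Energy balance: T_f = (m₁c₁T₁ + m₂c₂T₂)/(m₁c₁ + m₂c₂) = 672.9 K.
ΔS₁ = m₁c₁ ln(T_f/T₁) = 126 × ln(672.9/724) = -9.22166 J/K.
ΔS₂ = m₂c₂ ln(T_f/T₂) = 165.482 × ln(672.9/634) = 9.85522 J/K.
ΔS_total = -9.22166 + 9.85522 = 0.634 J/K.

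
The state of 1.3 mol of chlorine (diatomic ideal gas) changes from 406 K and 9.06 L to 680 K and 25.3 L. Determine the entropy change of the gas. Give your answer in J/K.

Entropy is a state function: ΔS = nC_V ln(T₂/T₁) + nR ln(V₂/V₁), with C_V = 5R/2 = 20.79 J mol⁻¹ K⁻¹ for a diatomic ideal gas.
ΔS = 1.3 × [20.79 × ln(680/406) + 8.314 × ln(25.3/9.06)] = 25 J/K.

ΔS = 25 J/K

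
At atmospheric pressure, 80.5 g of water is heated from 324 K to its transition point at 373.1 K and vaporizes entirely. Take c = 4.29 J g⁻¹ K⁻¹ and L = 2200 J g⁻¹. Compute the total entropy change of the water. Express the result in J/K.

ΔS = 523 J/K

Warming step: ΔS₁ = m c ln(T_tr/T_i) = 80.5 × 4.29 × ln(373.1/324) = 48.73 J/K.
Phase change: ΔS₂ = +mL/T_tr = 80.5 × 2200 / 373.1 = 474.7 J/K.
ΔS_total = (48.73) + (474.7) = 523 J/K.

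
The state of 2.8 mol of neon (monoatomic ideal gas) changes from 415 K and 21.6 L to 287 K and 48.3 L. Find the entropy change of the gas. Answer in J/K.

Entropy is a state function: ΔS = nC_V ln(T₂/T₁) + nR ln(V₂/V₁), with C_V = 3R/2 = 12.47 J mol⁻¹ K⁻¹ for a monoatomic ideal gas.
ΔS = 2.8 × [12.47 × ln(287/415) + 8.314 × ln(48.3/21.6)] = 5.86 J/K.

ΔS = 5.86 J/K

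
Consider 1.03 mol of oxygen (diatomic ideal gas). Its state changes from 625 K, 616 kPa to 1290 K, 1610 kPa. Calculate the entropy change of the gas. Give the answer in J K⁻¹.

ΔS = 13.5 J/K

ΔS = nC_p ln(T₂/T₁) − nR ln(P₂/P₁), with C_p = 7R/2 = 29.1 J mol⁻¹ K⁻¹ for a diatomic ideal gas.
ΔS = 1.03 × [29.1 × ln(1290/625) − 8.314 × ln(1610/616)] = 13.5 J/K.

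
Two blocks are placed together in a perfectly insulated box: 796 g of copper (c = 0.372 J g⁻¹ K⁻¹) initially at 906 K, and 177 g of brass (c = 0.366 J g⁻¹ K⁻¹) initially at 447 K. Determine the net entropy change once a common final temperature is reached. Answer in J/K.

ΔS_total = 11.4 J/K

Energy balance: T_f = (m₁c₁T₁ + m₂c₂T₂)/(m₁c₁ + m₂c₂) = 823.61 K.
ΔS₁ = m₁c₁ ln(T_f/T₁) = 296.112 × ln(823.61/906) = -28.23 J/K.
ΔS₂ = m₂c₂ ln(T_f/T₂) = 64.782 × ln(823.61/447) = 39.59 J/K.
ΔS_total = -28.23 + 39.59 = 11.4 J/K.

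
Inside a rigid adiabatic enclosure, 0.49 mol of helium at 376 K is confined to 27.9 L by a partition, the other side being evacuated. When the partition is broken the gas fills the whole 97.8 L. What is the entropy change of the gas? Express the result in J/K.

ΔS_gas = 5.11 J/K

No heat is exchanged and no work is done, so the ideal-gas temperature stays constant.
Entropy is a state function; using a reversible isothermal path, ΔS_gas = nR ln(V₂/V₁) = 0.49 × 8.314 × ln(97.8/27.9) = 5.11 J/K.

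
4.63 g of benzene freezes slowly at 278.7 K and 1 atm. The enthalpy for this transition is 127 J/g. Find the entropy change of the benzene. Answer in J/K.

Heat released by the substance: Q = −mL = −4.63 × 127 = −588.01 J.
At constant T, ΔS = Q_rev/T = −588.01 / 278.7 = -2.11 J/K.

ΔS = -2.11 J/K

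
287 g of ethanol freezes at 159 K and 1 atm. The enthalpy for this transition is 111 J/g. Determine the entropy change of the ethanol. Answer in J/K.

Heat released by the substance: Q = −mL = −287 × 111 = −31857 J.
At constant T, ΔS = Q_rev/T = −31857 / 159 = -200 J/K.

ΔS = -200 J/K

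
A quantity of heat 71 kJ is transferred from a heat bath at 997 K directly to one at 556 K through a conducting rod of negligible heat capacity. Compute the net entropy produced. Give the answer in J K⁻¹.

ΔS_total = 56.5 J/K

ΔS_hot = −Q/T_H = −71000/997 = -71.21 J/K and ΔS_cold = +Q/T_C = 71000/556 = 127.7 J/K.
ΔS_total = -71.21 + 127.7 = 56.5 J/K, positive as the second law requires.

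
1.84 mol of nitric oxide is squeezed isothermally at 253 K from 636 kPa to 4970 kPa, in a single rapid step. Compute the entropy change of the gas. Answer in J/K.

ΔS_gas = -31.5 J/K

Entropy is a state function, so ΔS_gas depends only on the end states.
For an isothermal ideal gas ΔS_gas = nR ln(P₁/P₂) = 1.84 × 8.314 × ln(636/4970) = -31.5 J/K.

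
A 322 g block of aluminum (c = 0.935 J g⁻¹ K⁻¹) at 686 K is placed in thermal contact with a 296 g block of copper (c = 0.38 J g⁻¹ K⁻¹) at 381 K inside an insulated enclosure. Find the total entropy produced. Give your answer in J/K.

Energy balance: T_f = (m₁c₁T₁ + m₂c₂T₂)/(m₁c₁ + m₂c₂) = 603.04 K.
ΔS₁ = m₁c₁ ln(T_f/T₁) = 301.07 × ln(603.04/686) = -38.804 J/K.
ΔS₂ = m₂c₂ ln(T_f/T₂) = 112.48 × ln(603.04/381) = 51.65 J/K.
ΔS_total = -38.804 + 51.65 = 12.8 J/K.

ΔS_total = 12.8 J/K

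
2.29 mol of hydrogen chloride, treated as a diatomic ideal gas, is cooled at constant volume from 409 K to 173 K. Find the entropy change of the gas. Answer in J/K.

ΔS = -41 J/K

At constant volume, ΔS = nC_V ln(T₂/T₁) with C_V = 5R/2 = 20.79 J mol⁻¹ K⁻¹.
ΔS = 2.29 × 20.79 × ln(173/409) = -41 J/K.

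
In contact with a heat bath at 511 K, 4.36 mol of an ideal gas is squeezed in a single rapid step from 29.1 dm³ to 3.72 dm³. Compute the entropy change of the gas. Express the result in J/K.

ΔS_gas = -74.6 J/K

Entropy is a state function, so ΔS_gas depends only on the end states.
For an isothermal ideal gas ΔS_gas = nR ln(V₂/V₁) = 4.36 × 8.314 × ln(3.72/29.1) = -74.6 J/K.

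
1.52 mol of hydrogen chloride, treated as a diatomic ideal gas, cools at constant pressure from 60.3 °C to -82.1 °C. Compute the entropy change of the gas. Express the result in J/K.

ΔS = -24.6 J/K

In kelvin: T₁ = 333.45 K, T₂ = 191.05 K. At constant pressure, ΔS = nC_p ln(T₂/T₁) with C_p = 7R/2 = 29.1 J mol⁻¹ K⁻¹.
ΔS = 1.52 × 29.1 × ln(191.05/333.45) = -24.6 J/K.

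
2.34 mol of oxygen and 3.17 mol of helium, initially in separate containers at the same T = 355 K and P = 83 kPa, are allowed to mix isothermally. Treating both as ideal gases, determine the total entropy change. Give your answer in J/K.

ΔS_mix = 31.2 J/K

Mole fractions: x_A = 2.34/5.51 = 0.425, x_B = 0.575.
ΔS_mix = −R(n_A ln x_A + n_B ln x_B) = −8.314 × (2.34 ln 0.425 + 3.17 ln 0.575) = 31.2 J/K.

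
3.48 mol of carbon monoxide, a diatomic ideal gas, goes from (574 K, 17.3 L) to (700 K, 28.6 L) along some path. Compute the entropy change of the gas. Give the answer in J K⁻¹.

Entropy is a state function: ΔS = nC_V ln(T₂/T₁) + nR ln(V₂/V₁), with C_V = 5R/2 = 20.79 J mol⁻¹ K⁻¹ for a diatomic ideal gas.
ΔS = 3.48 × [20.79 × ln(700/574) + 8.314 × ln(28.6/17.3)] = 28.9 J/K.

ΔS = 28.9 J/K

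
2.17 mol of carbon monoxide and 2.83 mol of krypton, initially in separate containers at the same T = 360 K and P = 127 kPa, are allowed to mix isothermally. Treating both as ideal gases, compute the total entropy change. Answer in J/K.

Mole fractions: x_A = 2.17/5 = 0.434, x_B = 0.566.
ΔS_mix = −R(n_A ln x_A + n_B ln x_B) = −8.314 × (2.17 ln 0.434 + 2.83 ln 0.566) = 28.5 J/K.

ΔS_mix = 28.5 J/K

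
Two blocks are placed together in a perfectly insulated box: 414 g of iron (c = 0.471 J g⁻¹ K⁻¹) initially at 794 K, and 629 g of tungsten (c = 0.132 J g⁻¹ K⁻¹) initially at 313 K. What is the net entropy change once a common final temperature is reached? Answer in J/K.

ΔS_total = 21.8 J/K

Energy balance: T_f = (m₁c₁T₁ + m₂c₂T₂)/(m₁c₁ + m₂c₂) = 650.36 K.
ΔS₁ = m₁c₁ ln(T_f/T₁) = 194.994 × ln(650.36/794) = -38.91 J/K.
ΔS₂ = m₂c₂ ln(T_f/T₂) = 83.028 × ln(650.36/313) = 60.72 J/K.
ΔS_total = -38.91 + 60.72 = 21.8 J/K.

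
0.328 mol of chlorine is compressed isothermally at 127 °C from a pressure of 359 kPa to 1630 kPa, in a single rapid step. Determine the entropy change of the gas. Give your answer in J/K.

Entropy is a state function, so ΔS_gas depends only on the end states.
For an isothermal ideal gas ΔS_gas = nR ln(P₁/P₂) = 0.328 × 8.314 × ln(359/1630) = -4.13 J/K.

ΔS_gas = -4.13 J/K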